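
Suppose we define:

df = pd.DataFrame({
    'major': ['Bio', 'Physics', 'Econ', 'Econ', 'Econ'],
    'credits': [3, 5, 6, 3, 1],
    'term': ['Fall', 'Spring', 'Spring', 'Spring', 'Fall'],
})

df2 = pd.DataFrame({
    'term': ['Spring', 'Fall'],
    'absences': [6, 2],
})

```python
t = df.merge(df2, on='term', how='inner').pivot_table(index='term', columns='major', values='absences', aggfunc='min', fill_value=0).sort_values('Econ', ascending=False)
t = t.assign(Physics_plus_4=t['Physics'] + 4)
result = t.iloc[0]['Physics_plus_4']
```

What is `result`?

10

merge on 'term' (how='inner') → 5 rows:
     major  credits    term  absences
0      Bio        3    Fall         2
1  Physics        5  Spring         6
2     Econ        6  Spring         6
3     Econ        3  Spring         6
4     Econ        1    Fall         2
pivot: rows=term, cols=major, min(absences):
major   Bio  Econ  Physics
term                      
Fall      2     2        0
Spring    0     6        6
sort by Econ descending:
major   Bio  Econ  Physics
term                      
Spring    0     6        6
Fall      2     2        0
add column Physics_plus_4 = t['Physics'] + 4:
major   Bio  Econ  Physics  Physics_plus_4
term                                      
Spring    0     6        6              10
Fall      2     2        0               4
So iloc[0]['Physics_plus_4'] = 10.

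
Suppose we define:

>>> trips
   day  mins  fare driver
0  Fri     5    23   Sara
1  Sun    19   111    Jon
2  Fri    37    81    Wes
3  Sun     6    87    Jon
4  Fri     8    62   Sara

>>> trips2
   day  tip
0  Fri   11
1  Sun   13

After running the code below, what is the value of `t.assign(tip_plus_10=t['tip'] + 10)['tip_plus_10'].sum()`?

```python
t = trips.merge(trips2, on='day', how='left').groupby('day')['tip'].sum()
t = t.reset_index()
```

merge on 'day' (how='left') → 5 rows:
   day  mins  fare driver  tip
0  Fri     5    23   Sara   11
1  Sun    19   111    Jon   13
2  Fri    37    81    Wes   11
3  Sun     6    87    Jon   13
4  Fri     8    62   Sara   11
group by day, sum of tip:
day
Fri    33
Sun    26
Name: tip, dtype: int64
reset_index():
   day  tip
0  Fri   33
1  Sun   26
add column tip_plus_10 = t['tip'] + 10:
   day  tip  tip_plus_10
0  Fri   33           43
1  Sun   26           36

79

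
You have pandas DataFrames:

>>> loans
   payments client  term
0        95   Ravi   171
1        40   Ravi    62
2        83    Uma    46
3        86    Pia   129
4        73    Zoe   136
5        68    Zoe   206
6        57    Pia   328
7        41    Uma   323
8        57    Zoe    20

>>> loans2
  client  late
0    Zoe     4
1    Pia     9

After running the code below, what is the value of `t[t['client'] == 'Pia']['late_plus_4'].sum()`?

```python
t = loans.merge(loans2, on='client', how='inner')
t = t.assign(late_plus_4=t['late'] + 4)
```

merge on 'client' (how='inner') → 5 rows:
   payments client  term  late
0        86    Pia   129     9
1        73    Zoe   136     4
2        68    Zoe   206     4
3        57    Pia   328     9
4        57    Zoe    20     4
add column late_plus_4 = t['late'] + 4:
   payments client  term  late  late_plus_4
0        86    Pia   129     9           13
1        73    Zoe   136     4            8
2        68    Zoe   206     4            8
3        57    Pia   328     9           13
4        57    Zoe    20     4            8
filter rows where client == 'Pia':
   payments client  term  late  late_plus_4
0        86    Pia   129     9           13
3        57    Pia   328     9           13
So sum() = 26.

26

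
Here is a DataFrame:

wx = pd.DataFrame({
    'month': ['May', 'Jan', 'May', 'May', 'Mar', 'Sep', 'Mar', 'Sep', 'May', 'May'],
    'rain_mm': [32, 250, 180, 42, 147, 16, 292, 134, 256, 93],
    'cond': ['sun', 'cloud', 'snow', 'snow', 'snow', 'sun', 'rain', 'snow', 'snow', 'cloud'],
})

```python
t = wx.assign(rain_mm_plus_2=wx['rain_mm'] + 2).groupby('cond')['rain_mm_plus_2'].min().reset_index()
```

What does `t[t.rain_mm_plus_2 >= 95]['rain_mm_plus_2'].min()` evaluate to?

add column rain_mm_plus_2 = wx['rain_mm'] + 2:
  month  rain_mm   cond  rain_mm_plus_2
0   May       32    sun              34
1   Jan      250  cloud             252
2   May      180   snow             182
3   May       42   snow              44
4   Mar      147   snow             149
5   Sep       16    sun              18
6   Mar      292   rain             294
7   Sep      134   snow             136
8   May      256   snow             258
9   May       93  cloud              95
group by cond, min of rain_mm_plus_2:
cond
cloud     95
rain     294
snow      44
sun       18
Name: rain_mm_plus_2, dtype: int64
reset_index():
    cond  rain_mm_plus_2
0  cloud              95
1   rain             294
2   snow              44
3    sun              18
filter rows where rain_mm_plus_2 >= 95:
    cond  rain_mm_plus_2
0  cloud              95
1   rain             294
So min() = 95.

95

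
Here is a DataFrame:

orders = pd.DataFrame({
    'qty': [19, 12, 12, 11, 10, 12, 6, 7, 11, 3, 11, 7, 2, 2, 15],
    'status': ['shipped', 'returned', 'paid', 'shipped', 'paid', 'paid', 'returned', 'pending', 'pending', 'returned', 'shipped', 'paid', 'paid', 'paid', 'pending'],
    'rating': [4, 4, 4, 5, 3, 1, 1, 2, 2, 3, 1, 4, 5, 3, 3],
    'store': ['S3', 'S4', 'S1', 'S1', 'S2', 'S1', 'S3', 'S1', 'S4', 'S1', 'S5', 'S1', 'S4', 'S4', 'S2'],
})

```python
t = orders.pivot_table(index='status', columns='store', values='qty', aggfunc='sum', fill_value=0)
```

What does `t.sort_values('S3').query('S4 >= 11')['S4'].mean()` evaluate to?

pivot: rows=status, cols=store, sum(qty):
store     S1  S2  S3  S4  S5
status                      
paid      31  10   0   4   0
pending    7  15   0  11   0
returned   3   0   6  12   0
shipped   11   0  19   0  11
sort by S3:
store     S1  S2  S3  S4  S5
status                      
paid      31  10   0   4   0
pending    7  15   0  11   0
returned   3   0   6  12   0
shipped   11   0  19   0  11
filter rows where S4 >= 11:
store     S1  S2  S3  S4  S5
status                      
pending    7  15   0  11   0
returned   3   0   6  12   0
Hence 11.5.

11.5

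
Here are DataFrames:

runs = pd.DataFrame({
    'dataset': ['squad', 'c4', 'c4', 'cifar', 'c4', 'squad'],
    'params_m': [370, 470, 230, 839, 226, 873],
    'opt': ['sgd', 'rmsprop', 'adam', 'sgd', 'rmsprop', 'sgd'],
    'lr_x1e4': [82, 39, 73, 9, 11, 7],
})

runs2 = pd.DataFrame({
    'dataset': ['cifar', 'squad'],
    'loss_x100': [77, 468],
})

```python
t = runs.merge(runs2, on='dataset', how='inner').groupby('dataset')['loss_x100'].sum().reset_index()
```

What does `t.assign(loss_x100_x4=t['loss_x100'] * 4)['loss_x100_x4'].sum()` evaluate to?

4052

merge on 'dataset' (how='inner') → 3 rows:
  dataset  params_m  opt  lr_x1e4  loss_x100
0   squad       370  sgd       82        468
1   cifar       839  sgd        9         77
2   squad       873  sgd        7        468
group by dataset, sum of loss_x100:
dataset
cifar     77
squad    936
Name: loss_x100, dtype: int64
reset_index():
  dataset  loss_x100
0   cifar         77
1   squad        936
add column loss_x100_x4 = t['loss_x100'] * 4:
  dataset  loss_x100  loss_x100_x4
0   cifar         77           308
1   squad        936          3744
Hence 4052.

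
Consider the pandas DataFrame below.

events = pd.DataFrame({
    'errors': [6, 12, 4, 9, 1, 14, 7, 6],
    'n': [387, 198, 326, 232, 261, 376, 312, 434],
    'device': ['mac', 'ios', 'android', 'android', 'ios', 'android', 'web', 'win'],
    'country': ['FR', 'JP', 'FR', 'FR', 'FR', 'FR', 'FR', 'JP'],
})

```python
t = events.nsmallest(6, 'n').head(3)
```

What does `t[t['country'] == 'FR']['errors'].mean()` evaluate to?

take 6 rows with smallest n:
   errors    n   device country
1      12  198      ios      JP
3       9  232  android      FR
4       1  261      ios      FR
6       7  312      web      FR
2       4  326  android      FR
5      14  376  android      FR
take first 3 rows:
   errors    n   device country
1      12  198      ios      JP
3       9  232  android      FR
4       1  261      ios      FR
filter rows where country == 'FR':
   errors    n   device country
3       9  232  android      FR
4       1  261      ios      FR
Then the mean of column 'errors': 5.0

5.0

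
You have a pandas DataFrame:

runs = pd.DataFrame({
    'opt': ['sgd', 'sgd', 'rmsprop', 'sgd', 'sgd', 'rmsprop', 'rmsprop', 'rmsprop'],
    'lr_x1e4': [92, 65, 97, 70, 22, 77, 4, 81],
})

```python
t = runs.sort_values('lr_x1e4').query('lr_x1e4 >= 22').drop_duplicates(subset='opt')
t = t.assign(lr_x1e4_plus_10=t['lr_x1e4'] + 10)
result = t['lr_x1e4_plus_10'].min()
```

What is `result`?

32

sort by lr_x1e4:
       opt  lr_x1e4
6  rmsprop        4
4      sgd       22
1      sgd       65
3      sgd       70
5  rmsprop       77
7  rmsprop       81
0      sgd       92
2  rmsprop       97
filter rows where lr_x1e4 >= 22:
       opt  lr_x1e4
4      sgd       22
1      sgd       65
3      sgd       70
5  rmsprop       77
7  rmsprop       81
0      sgd       92
2  rmsprop       97
drop duplicate opt (keep=first):
       opt  lr_x1e4
4      sgd       22
5  rmsprop       77
add column lr_x1e4_plus_10 = t['lr_x1e4'] + 10:
       opt  lr_x1e4  lr_x1e4_plus_10
4      sgd       22               32
5  rmsprop       77               87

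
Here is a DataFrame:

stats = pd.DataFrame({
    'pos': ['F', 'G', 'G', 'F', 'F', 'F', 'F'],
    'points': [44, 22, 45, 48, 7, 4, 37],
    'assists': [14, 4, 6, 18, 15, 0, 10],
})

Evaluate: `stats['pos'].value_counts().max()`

value_counts of pos:
pos
F    5
G    2
Name: count, dtype: int64

5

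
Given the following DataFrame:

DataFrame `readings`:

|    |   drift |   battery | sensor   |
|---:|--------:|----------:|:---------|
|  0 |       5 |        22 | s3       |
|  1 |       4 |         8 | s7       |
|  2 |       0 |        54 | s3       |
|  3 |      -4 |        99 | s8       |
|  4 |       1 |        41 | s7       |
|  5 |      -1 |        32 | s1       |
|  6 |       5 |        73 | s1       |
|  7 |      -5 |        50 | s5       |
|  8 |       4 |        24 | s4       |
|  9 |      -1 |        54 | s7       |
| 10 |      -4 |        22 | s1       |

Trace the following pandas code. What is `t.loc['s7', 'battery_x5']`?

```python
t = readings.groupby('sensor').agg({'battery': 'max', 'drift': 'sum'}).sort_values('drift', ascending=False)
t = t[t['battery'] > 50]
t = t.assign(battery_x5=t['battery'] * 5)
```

group by sensor: max(battery), sum(drift):
        battery  drift
sensor                
s1           73      0
s3           54      5
s4           24      4
s5           50     -5
s7           54      4
s8           99     -4
sort by drift descending:
        battery  drift
sensor                
s3           54      5
s4           24      4
s7           54      4
s1           73      0
s8           99     -4
s5           50     -5
filter rows where battery > 50:
        battery  drift
sensor                
s3           54      5
s7           54      4
s1           73      0
s8           99     -4
add column battery_x5 = t['battery'] * 5:
        battery  drift  battery_x5
sensor                            
s3           54      5         270
s7           54      4         270
s1           73      0         365
s8           99     -4         495
value at row 's7', column 'battery_x5' → 270

270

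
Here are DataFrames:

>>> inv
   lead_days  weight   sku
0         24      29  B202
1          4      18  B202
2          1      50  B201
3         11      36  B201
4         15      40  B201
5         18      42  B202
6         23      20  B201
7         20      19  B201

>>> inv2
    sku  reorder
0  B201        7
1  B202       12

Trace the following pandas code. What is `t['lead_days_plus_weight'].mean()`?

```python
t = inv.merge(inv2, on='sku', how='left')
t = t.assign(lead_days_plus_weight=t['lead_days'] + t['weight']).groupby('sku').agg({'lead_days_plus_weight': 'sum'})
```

185.0

merge on 'sku' (how='left') → 8 rows:
   lead_days  weight   sku  reorder
0         24      29  B202       12
1          4      18  B202       12
2          1      50  B201        7
3         11      36  B201        7
4         15      40  B201        7
5         18      42  B202       12
6         23      20  B201        7
7         20      19  B201        7
add column lead_days_plus_weight = t['lead_days'] + t['weight']:
   lead_days  weight   sku  reorder  lead_days_plus_weight
0         24      29  B202       12                     53
1          4      18  B202       12                     22
2          1      50  B201        7                     51
3         11      36  B201        7                     47
4         15      40  B201        7                     55
5         18      42  B202       12                     60
6         23      20  B201        7                     43
7         20      19  B201        7                     39
group by sku, sum of lead_days_plus_weight:
      lead_days_plus_weight
sku                        
B201                    235
B202                    135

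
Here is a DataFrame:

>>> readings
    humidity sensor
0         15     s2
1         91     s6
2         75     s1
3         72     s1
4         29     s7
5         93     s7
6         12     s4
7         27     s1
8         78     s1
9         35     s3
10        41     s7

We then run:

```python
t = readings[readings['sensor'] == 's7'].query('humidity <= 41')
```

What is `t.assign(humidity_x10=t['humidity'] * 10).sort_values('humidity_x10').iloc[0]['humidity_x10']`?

290

filter rows where sensor == 's7':
    humidity sensor
4         29     s7
5         93     s7
10        41     s7
filter rows where humidity <= 41:
    humidity sensor
4         29     s7
10        41     s7
add column humidity_x10 = t['humidity'] * 10:
    humidity sensor  humidity_x10
4         29     s7           290
10        41     s7           410
sort by humidity_x10:
    humidity sensor  humidity_x10
4         29     s7           290
10        41     s7           410
value at position 0, column 'humidity_x10' → 290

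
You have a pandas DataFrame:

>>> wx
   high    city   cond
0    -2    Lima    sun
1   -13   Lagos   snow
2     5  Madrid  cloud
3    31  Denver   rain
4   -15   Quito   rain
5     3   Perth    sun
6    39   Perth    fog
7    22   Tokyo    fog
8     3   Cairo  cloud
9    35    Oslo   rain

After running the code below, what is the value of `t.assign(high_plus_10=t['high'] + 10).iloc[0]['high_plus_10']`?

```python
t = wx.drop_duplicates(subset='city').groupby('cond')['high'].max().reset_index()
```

drop duplicate city (keep=first):
   high    city   cond
0    -2    Lima    sun
1   -13   Lagos   snow
2     5  Madrid  cloud
3    31  Denver   rain
4   -15   Quito   rain
5     3   Perth    sun
7    22   Tokyo    fog
8     3   Cairo  cloud
9    35    Oslo   rain
group by cond, max of high:
cond
cloud     5
fog      22
rain     35
snow    -13
sun       3
Name: high, dtype: int64
reset_index():
    cond  high
0  cloud     5
1    fog    22
2   rain    35
3   snow   -13
4    sun     3
add column high_plus_10 = t['high'] + 10:
    cond  high  high_plus_10
0  cloud     5            15
1    fog    22            32
2   rain    35            45
3   snow   -13            -3
4    sun     3            13

15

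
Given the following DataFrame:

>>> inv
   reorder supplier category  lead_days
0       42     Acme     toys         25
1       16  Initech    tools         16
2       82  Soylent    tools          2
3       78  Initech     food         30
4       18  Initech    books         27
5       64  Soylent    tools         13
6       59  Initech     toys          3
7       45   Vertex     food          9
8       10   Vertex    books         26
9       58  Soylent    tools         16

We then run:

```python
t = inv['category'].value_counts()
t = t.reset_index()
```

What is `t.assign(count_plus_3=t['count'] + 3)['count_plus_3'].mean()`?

value_counts of category:
category
tools    4
toys     2
food     2
books    2
Name: count, dtype: int64
reset_index():
  category  count
0    tools      4
1     toys      2
2     food      2
3    books      2
add column count_plus_3 = t['count'] + 3:
  category  count  count_plus_3
0    tools      4             7
1     toys      2             5
2     food      2             5
3    books      2             5
Hence 5.5.

5.5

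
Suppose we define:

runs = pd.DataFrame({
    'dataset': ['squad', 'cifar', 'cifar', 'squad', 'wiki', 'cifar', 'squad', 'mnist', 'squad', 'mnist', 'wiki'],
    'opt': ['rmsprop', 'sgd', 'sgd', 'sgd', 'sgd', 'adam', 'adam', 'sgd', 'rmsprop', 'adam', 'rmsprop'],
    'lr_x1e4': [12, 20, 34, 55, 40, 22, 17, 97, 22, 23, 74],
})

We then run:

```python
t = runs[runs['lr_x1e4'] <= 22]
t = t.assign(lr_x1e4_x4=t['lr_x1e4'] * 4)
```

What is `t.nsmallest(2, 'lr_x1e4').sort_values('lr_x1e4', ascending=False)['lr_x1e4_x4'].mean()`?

filter rows where lr_x1e4 <= 22:
  dataset      opt  lr_x1e4
0   squad  rmsprop       12
1   cifar      sgd       20
5   cifar     adam       22
6   squad     adam       17
8   squad  rmsprop       22
add column lr_x1e4_x4 = t['lr_x1e4'] * 4:
  dataset      opt  lr_x1e4  lr_x1e4_x4
0   squad  rmsprop       12          48
1   cifar      sgd       20          80
5   cifar     adam       22          88
6   squad     adam       17          68
8   squad  rmsprop       22          88
take 2 rows with smallest lr_x1e4:
  dataset      opt  lr_x1e4  lr_x1e4_x4
0   squad  rmsprop       12          48
6   squad     adam       17          68
sort by lr_x1e4 descending:
  dataset      opt  lr_x1e4  lr_x1e4_x4
6   squad     adam       17          68
0   squad  rmsprop       12          48
Finally, mean of column 'lr_x1e4_x4' = 58.0.

58.0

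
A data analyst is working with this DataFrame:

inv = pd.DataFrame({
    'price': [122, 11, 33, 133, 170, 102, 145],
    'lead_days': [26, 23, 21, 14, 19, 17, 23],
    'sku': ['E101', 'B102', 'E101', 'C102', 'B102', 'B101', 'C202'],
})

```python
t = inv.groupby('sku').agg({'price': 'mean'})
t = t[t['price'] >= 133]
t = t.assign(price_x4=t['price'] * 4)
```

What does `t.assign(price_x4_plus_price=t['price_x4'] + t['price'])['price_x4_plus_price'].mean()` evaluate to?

group by sku, mean of price:
      price
sku        
B101  102.0
B102   90.5
C102  133.0
C202  145.0
E101   77.5
filter rows where price >= 133:
      price
sku        
C102  133.0
C202  145.0
add column price_x4 = t['price'] * 4:
      price  price_x4
sku                  
C102  133.0     532.0
C202  145.0     580.0
add column price_x4_plus_price = t['price_x4'] + t['price']:
      price  price_x4  price_x4_plus_price
sku                                       
C102  133.0     532.0                665.0
C202  145.0     580.0                725.0

695.0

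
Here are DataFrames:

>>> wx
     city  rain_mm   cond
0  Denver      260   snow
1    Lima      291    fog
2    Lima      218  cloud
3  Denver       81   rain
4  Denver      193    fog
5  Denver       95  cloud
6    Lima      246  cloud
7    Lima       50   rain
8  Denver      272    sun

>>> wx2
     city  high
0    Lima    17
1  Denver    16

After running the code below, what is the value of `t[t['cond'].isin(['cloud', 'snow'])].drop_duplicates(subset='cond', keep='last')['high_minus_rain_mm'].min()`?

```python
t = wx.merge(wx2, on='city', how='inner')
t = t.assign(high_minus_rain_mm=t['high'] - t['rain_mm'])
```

merge on 'city' (how='inner') → 9 rows:
     city  rain_mm   cond  high
0  Denver      260   snow    16
1    Lima      291    fog    17
2    Lima      218  cloud    17
3  Denver       81   rain    16
4  Denver      193    fog    16
5  Denver       95  cloud    16
6    Lima      246  cloud    17
7    Lima       50   rain    17
8  Denver      272    sun    16
add column high_minus_rain_mm = t['high'] - t['rain_mm']:
     city  rain_mm   cond  high  high_minus_rain_mm
0  Denver      260   snow    16                -244
1    Lima      291    fog    17                -274
2    Lima      218  cloud    17                -201
3  Denver       81   rain    16                 -65
4  Denver      193    fog    16                -177
5  Denver       95  cloud    16                 -79
6    Lima      246  cloud    17                -229
7    Lima       50   rain    17                 -33
8  Denver      272    sun    16                -256
filter rows where cond in ['cloud', 'snow']:
     city  rain_mm   cond  high  high_minus_rain_mm
0  Denver      260   snow    16                -244
2    Lima      218  cloud    17                -201
5  Denver       95  cloud    16                 -79
6    Lima      246  cloud    17                -229
drop duplicate cond (keep=last):
     city  rain_mm   cond  high  high_minus_rain_mm
0  Denver      260   snow    16                -244
6    Lima      246  cloud    17                -229
Hence -244.

-244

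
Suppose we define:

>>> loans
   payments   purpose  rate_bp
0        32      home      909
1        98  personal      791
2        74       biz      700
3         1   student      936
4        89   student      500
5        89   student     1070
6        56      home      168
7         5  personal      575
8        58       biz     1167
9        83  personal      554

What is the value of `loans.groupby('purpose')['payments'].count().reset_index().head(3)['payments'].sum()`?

group by purpose, count of payments:
purpose
biz         2
home        2
personal    3
student     3
Name: payments, dtype: int64
reset_index():
    purpose  payments
0       biz         2
1      home         2
2  personal         3
3   student         3
take first 3 rows:
    purpose  payments
0       biz         2
1      home         2
2  personal         3
The sum of column 'payments' is 7.

7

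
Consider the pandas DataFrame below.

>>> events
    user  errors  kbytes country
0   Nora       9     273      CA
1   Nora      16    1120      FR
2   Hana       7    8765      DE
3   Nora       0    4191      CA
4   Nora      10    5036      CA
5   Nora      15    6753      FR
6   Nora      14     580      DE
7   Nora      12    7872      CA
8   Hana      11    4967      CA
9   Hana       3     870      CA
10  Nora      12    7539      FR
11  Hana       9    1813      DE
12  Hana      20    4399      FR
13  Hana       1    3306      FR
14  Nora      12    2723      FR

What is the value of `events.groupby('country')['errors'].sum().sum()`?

group by country, sum of errors:
country
CA    45
DE    30
FR    76
Name: errors, dtype: int64
Finally, sum of the resulting series = 151.

151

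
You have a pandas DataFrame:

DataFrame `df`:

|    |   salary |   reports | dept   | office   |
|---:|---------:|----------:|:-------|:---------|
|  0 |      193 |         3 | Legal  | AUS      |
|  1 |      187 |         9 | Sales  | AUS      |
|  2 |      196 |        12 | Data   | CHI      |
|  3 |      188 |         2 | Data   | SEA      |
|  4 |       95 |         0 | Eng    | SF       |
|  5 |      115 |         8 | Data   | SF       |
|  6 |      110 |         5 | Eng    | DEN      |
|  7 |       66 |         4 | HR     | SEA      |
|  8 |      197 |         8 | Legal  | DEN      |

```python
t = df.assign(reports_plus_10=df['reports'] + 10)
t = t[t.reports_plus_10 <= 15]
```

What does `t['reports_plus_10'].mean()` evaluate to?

add column reports_plus_10 = df['reports'] + 10:
   salary  reports   dept office  reports_plus_10
0     193        3  Legal    AUS               13
1     187        9  Sales    AUS               19
2     196       12   Data    CHI               22
3     188        2   Data    SEA               12
4      95        0    Eng     SF               10
5     115        8   Data     SF               18
6     110        5    Eng    DEN               15
7      66        4     HR    SEA               14
8     197        8  Legal    DEN               18
filter rows where reports_plus_10 <= 15:
   salary  reports   dept office  reports_plus_10
0     193        3  Legal    AUS               13
3     188        2   Data    SEA               12
4      95        0    Eng     SF               10
6     110        5    Eng    DEN               15
7      66        4     HR    SEA               14
Reading off the mean of column 'reports_plus_10', we get 12.8.

12.8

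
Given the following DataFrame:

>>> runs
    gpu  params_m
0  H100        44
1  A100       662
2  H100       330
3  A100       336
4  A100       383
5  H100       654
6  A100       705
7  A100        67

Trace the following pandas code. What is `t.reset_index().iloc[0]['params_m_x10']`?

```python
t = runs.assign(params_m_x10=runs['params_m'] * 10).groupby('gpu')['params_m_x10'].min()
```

670

add column params_m_x10 = runs['params_m'] * 10:
    gpu  params_m  params_m_x10
0  H100        44           440
1  A100       662          6620
2  H100       330          3300
3  A100       336          3360
4  A100       383          3830
5  H100       654          6540
6  A100       705          7050
7  A100        67           670
group by gpu, min of params_m_x10:
gpu
A100    670
H100    440
Name: params_m_x10, dtype: int64
reset_index():
    gpu  params_m_x10
0  A100           670
1  H100           440
So iloc[0]['params_m_x10'] = 670.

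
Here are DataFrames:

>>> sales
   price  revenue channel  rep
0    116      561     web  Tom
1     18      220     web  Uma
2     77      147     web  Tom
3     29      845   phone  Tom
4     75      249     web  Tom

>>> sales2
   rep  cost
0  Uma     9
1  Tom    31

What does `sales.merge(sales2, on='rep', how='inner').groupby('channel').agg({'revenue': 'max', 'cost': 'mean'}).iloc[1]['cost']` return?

merge on 'rep' (how='inner') → 5 rows:
   price  revenue channel  rep  cost
0    116      561     web  Tom    31
1     18      220     web  Uma     9
2     77      147     web  Tom    31
3     29      845   phone  Tom    31
4     75      249     web  Tom    31
group by channel: max(revenue), mean(cost):
         revenue  cost
channel               
phone        845  31.0
web          561  25.5

25.5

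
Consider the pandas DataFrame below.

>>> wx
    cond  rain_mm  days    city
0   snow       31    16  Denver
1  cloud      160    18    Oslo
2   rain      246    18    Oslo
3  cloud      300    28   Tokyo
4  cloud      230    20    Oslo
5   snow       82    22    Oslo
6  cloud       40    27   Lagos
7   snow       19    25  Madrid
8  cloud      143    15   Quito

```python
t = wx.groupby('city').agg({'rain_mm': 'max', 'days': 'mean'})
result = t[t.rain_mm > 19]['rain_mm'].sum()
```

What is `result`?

group by city: max(rain_mm), mean(days):
        rain_mm  days
city                 
Denver       31  16.0
Lagos        40  27.0
Madrid       19  25.0
Oslo        246  19.5
Quito       143  15.0
Tokyo       300  28.0
filter rows where rain_mm > 19:
        rain_mm  days
city                 
Denver       31  16.0
Lagos        40  27.0
Oslo        246  19.5
Quito       143  15.0
Tokyo       300  28.0
The sum of column 'rain_mm' is 760.

760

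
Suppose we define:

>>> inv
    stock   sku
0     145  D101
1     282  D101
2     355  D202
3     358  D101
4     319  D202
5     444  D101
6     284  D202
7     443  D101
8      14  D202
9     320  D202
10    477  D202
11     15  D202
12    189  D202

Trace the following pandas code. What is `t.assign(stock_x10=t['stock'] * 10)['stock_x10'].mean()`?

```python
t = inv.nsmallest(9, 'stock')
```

take 9 rows with smallest stock:
    stock   sku
8      14  D202
11     15  D202
0     145  D101
12    189  D202
1     282  D101
6     284  D202
4     319  D202
9     320  D202
2     355  D202
add column stock_x10 = t['stock'] * 10:
    stock   sku  stock_x10
8      14  D202        140
11     15  D202        150
0     145  D101       1450
12    189  D202       1890
1     282  D101       2820
6     284  D202       2840
4     319  D202       3190
9     320  D202       3200
2     355  D202       3550
Finally, mean of column 'stock_x10' = 2136.66666667.

2136.66666667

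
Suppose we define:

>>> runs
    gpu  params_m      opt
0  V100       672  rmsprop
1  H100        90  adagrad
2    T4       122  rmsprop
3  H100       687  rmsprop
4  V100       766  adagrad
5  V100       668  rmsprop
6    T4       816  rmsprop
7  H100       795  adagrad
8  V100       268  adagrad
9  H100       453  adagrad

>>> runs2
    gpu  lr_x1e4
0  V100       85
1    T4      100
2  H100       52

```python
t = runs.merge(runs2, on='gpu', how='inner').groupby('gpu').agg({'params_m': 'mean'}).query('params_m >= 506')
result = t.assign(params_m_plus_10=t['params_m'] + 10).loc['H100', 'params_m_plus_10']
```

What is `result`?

merge on 'gpu' (how='inner') → 10 rows:
    gpu  params_m      opt  lr_x1e4
0  V100       672  rmsprop       85
1  H100        90  adagrad       52
2    T4       122  rmsprop      100
3  H100       687  rmsprop       52
4  V100       766  adagrad       85
5  V100       668  rmsprop       85
6    T4       816  rmsprop      100
7  H100       795  adagrad       52
8  V100       268  adagrad       85
9  H100       453  adagrad       52
group by gpu, mean of params_m:
      params_m
gpu           
H100    506.25
T4      469.00
V100    593.50
filter rows where params_m >= 506:
      params_m
gpu           
H100    506.25
V100    593.50
add column params_m_plus_10 = t['params_m'] + 10:
      params_m  params_m_plus_10
gpu                             
H100    506.25            516.25
V100    593.50            603.50
Reading off the value at row 'H100', column 'params_m_plus_10', we get 516.25.

516.25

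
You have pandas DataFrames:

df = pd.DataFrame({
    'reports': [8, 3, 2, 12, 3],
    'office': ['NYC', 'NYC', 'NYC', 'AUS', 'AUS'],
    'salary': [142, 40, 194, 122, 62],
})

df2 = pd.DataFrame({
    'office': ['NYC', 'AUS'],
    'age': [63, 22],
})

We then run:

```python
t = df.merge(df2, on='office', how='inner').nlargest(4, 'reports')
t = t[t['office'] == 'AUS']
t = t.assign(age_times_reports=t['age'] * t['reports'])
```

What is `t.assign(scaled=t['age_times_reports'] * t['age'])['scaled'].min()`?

1452

merge on 'office' (how='inner') → 5 rows:
   reports office  salary  age
0        8    NYC     142   63
1        3    NYC      40   63
2        2    NYC     194   63
3       12    AUS     122   22
4        3    AUS      62   22
take 4 rows with largest reports:
   reports office  salary  age
3       12    AUS     122   22
0        8    NYC     142   63
1        3    NYC      40   63
4        3    AUS      62   22
filter rows where office == 'AUS':
   reports office  salary  age
3       12    AUS     122   22
4        3    AUS      62   22
add column age_times_reports = t['age'] * t['reports']:
   reports office  salary  age  age_times_reports
3       12    AUS     122   22                264
4        3    AUS      62   22                 66
add column scaled = t['age_times_reports'] * t['age']:
   reports office  salary  age  age_times_reports  scaled
3       12    AUS     122   22                264    5808
4        3    AUS      62   22                 66    1452
Hence 1452.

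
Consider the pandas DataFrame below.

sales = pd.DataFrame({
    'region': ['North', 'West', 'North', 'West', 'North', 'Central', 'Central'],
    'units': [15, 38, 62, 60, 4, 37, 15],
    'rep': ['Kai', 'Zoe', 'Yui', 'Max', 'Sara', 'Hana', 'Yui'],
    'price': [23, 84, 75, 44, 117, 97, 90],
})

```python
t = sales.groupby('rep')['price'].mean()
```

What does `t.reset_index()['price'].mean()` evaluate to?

group by rep, mean of price:
rep
Hana     97.0
Kai      23.0
Max      44.0
Sara    117.0
Yui      82.5
Zoe      84.0
Name: price, dtype: float64
reset_index():
    rep  price
0  Hana   97.0
1   Kai   23.0
2   Max   44.0
3  Sara  117.0
4   Yui   82.5
5   Zoe   84.0

74.5833333333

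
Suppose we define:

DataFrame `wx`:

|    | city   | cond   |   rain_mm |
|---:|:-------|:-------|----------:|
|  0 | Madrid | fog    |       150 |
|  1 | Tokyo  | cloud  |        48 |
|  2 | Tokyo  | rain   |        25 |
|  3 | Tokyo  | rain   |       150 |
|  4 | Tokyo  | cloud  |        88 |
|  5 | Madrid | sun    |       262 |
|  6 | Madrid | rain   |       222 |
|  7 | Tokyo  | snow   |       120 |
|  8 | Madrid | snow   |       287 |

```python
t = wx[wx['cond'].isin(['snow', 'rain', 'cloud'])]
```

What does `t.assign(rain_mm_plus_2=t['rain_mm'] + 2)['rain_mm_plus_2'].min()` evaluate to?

27

filter rows where cond in ['snow', 'rain', 'cloud']:
     city   cond  rain_mm
1   Tokyo  cloud       48
2   Tokyo   rain       25
3   Tokyo   rain      150
4   Tokyo  cloud       88
6  Madrid   rain      222
7   Tokyo   snow      120
8  Madrid   snow      287
add column rain_mm_plus_2 = t['rain_mm'] + 2:
     city   cond  rain_mm  rain_mm_plus_2
1   Tokyo  cloud       48              50
2   Tokyo   rain       25              27
3   Tokyo   rain      150             152
4   Tokyo  cloud       88              90
6  Madrid   rain      222             224
7   Tokyo   snow      120             122
8  Madrid   snow      287             289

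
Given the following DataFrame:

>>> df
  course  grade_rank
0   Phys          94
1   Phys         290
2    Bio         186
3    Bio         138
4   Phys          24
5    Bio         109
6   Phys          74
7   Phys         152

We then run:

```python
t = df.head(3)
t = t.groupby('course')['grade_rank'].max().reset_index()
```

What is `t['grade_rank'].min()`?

186

take first 3 rows:
  course  grade_rank
0   Phys          94
1   Phys         290
2    Bio         186
group by course, max of grade_rank:
course
Bio     186
Phys    290
Name: grade_rank, dtype: int64
reset_index():
  course  grade_rank
0    Bio         186
1   Phys         290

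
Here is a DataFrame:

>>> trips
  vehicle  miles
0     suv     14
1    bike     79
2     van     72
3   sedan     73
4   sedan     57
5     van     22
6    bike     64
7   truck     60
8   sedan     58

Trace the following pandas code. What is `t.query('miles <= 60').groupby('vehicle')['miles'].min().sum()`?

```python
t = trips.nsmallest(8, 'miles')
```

take 8 rows with smallest miles:
  vehicle  miles
0     suv     14
5     van     22
4   sedan     57
8   sedan     58
7   truck     60
6    bike     64
2     van     72
3   sedan     73
filter rows where miles <= 60:
  vehicle  miles
0     suv     14
5     van     22
4   sedan     57
8   sedan     58
7   truck     60
group by vehicle, min of miles:
vehicle
sedan    57
suv      14
truck    60
van      22
Name: miles, dtype: int64

153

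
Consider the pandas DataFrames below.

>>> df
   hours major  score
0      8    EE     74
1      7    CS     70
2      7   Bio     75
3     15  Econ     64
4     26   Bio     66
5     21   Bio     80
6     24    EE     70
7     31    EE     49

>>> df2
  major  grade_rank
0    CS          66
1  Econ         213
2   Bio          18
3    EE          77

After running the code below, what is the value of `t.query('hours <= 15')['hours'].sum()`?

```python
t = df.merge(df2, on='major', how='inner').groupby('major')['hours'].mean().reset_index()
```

merge on 'major' (how='inner') → 8 rows:
   hours major  score  grade_rank
0      8    EE     74          77
1      7    CS     70          66
2      7   Bio     75          18
3     15  Econ     64         213
4     26   Bio     66          18
5     21   Bio     80          18
6     24    EE     70          77
7     31    EE     49          77
group by major, mean of hours:
major
Bio     18.0
CS       7.0
EE      21.0
Econ    15.0
Name: hours, dtype: float64
reset_index():
  major  hours
0   Bio   18.0
1    CS    7.0
2    EE   21.0
3  Econ   15.0
filter rows where hours <= 15:
  major  hours
1    CS    7.0
3  Econ   15.0

22.0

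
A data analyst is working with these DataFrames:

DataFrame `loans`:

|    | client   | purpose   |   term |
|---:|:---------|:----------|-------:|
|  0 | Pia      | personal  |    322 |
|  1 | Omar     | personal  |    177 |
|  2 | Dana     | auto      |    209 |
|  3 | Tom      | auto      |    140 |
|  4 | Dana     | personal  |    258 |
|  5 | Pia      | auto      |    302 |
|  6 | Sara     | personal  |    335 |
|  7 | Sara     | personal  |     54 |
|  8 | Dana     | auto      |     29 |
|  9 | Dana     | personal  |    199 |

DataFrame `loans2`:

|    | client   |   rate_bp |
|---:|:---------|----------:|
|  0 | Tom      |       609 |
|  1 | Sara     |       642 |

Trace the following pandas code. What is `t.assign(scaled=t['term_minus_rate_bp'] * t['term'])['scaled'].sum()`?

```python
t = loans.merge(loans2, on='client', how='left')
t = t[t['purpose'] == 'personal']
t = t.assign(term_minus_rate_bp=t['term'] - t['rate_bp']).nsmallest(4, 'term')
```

merge on 'client' (how='left') → 10 rows:
  client   purpose  term  rate_bp
0    Pia  personal   322      NaN
1   Omar  personal   177      NaN
2   Dana      auto   209      NaN
3    Tom      auto   140    609.0
4   Dana  personal   258      NaN
5    Pia      auto   302      NaN
6   Sara  personal   335    642.0
7   Sara  personal    54    642.0
8   Dana      auto    29      NaN
9   Dana  personal   199      NaN
filter rows where purpose == 'personal':
  client   purpose  term  rate_bp
0    Pia  personal   322      NaN
1   Omar  personal   177      NaN
4   Dana  personal   258      NaN
6   Sara  personal   335    642.0
7   Sara  personal    54    642.0
9   Dana  personal   199      NaN
add column term_minus_rate_bp = t['term'] - t['rate_bp']:
  client   purpose  term  rate_bp  term_minus_rate_bp
0    Pia  personal   322      NaN                 NaN
1   Omar  personal   177      NaN                 NaN
4   Dana  personal   258      NaN                 NaN
6   Sara  personal   335    642.0              -307.0
7   Sara  personal    54    642.0              -588.0
9   Dana  personal   199      NaN                 NaN
take 4 rows with smallest term:
  client   purpose  term  rate_bp  term_minus_rate_bp
7   Sara  personal    54    642.0              -588.0
1   Omar  personal   177      NaN                 NaN
9   Dana  personal   199      NaN                 NaN
4   Dana  personal   258      NaN                 NaN
add column scaled = t['term_minus_rate_bp'] * t['term']:
  client   purpose  term  rate_bp  term_minus_rate_bp   scaled
7   Sara  personal    54    642.0              -588.0 -31752.0
1   Omar  personal   177      NaN                 NaN      NaN
9   Dana  personal   199      NaN                 NaN      NaN
4   Dana  personal   258      NaN                 NaN      NaN
So sum() = -31752.0.

-31752.0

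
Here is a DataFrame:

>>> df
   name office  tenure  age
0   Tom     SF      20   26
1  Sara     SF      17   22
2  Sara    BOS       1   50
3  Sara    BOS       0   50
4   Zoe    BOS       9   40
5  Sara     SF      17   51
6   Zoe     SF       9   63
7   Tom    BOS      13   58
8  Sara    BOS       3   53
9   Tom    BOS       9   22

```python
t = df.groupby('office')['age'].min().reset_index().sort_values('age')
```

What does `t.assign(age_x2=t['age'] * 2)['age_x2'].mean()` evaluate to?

group by office, min of age:
office
BOS    22
SF     22
Name: age, dtype: int64
reset_index():
  office  age
0    BOS   22
1     SF   22
sort by age:
  office  age
0    BOS   22
1     SF   22
add column age_x2 = t['age'] * 2:
  office  age  age_x2
0    BOS   22      44
1     SF   22      44
Finally, mean of column 'age_x2' = 44.0.

44.0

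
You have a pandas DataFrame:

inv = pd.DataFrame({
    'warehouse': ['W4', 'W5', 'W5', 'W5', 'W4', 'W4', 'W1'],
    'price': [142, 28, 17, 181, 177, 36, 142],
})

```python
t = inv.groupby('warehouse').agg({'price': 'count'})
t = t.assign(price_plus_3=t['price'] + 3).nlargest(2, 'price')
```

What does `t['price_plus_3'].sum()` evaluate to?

12

group by warehouse, count of price:
           price
warehouse       
W1             1
W4             3
W5             3
add column price_plus_3 = t['price'] + 3:
           price  price_plus_3
warehouse                     
W1             1             4
W4             3             6
W5             3             6
take 2 rows with largest price:
           price  price_plus_3
warehouse                     
W4             3             6
W5             3             6
Taking the sum of column 'price_plus_3' gives 12.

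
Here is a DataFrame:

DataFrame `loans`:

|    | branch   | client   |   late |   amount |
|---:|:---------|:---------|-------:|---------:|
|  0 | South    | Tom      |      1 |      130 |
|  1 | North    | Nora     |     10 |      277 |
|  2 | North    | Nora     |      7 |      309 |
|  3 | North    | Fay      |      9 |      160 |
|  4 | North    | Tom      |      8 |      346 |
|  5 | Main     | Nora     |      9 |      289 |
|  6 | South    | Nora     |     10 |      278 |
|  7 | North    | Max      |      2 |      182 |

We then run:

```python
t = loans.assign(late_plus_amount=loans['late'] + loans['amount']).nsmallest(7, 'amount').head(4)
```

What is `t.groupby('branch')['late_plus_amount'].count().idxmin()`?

add column late_plus_amount = loans['late'] + loans['amount']:
  branch client  late  amount  late_plus_amount
0  South    Tom     1     130               131
1  North   Nora    10     277               287
2  North   Nora     7     309               316
3  North    Fay     9     160               169
4  North    Tom     8     346               354
5   Main   Nora     9     289               298
6  South   Nora    10     278               288
7  North    Max     2     182               184
take 7 rows with smallest amount:
  branch client  late  amount  late_plus_amount
0  South    Tom     1     130               131
3  North    Fay     9     160               169
7  North    Max     2     182               184
1  North   Nora    10     277               287
6  South   Nora    10     278               288
5   Main   Nora     9     289               298
2  North   Nora     7     309               316
take first 4 rows:
  branch client  late  amount  late_plus_amount
0  South    Tom     1     130               131
3  North    Fay     9     160               169
7  North    Max     2     182               184
1  North   Nora    10     277               287
group by branch, count of late_plus_amount:
branch
North    3
South    1
Name: late_plus_amount, dtype: int64
label with the smallest value → South

South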